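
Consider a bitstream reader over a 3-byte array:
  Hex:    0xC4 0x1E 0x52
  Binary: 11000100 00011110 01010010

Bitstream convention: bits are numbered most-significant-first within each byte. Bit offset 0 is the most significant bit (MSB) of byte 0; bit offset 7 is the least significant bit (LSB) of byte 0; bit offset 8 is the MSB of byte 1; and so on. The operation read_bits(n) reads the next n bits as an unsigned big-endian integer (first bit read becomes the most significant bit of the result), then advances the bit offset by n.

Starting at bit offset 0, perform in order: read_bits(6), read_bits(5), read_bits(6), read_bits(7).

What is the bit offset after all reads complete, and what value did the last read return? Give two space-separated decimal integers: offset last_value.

Read 1: bits[0:6] width=6 -> value=49 (bin 110001); offset now 6 = byte 0 bit 6; 18 bits remain
Read 2: bits[6:11] width=5 -> value=0 (bin 00000); offset now 11 = byte 1 bit 3; 13 bits remain
Read 3: bits[11:17] width=6 -> value=60 (bin 111100); offset now 17 = byte 2 bit 1; 7 bits remain
Read 4: bits[17:24] width=7 -> value=82 (bin 1010010); offset now 24 = byte 3 bit 0; 0 bits remain

Answer: 24 82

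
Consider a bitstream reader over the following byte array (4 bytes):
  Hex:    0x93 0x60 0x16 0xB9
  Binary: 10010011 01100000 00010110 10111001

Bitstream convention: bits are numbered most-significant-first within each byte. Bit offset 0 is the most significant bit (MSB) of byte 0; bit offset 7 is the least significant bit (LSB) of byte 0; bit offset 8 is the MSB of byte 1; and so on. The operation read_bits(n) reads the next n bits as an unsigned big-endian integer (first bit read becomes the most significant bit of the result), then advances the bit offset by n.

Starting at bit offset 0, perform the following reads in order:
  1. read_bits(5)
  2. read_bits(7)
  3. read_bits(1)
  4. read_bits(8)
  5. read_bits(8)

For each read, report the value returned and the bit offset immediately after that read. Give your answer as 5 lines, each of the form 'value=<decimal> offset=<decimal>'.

Answer: value=18 offset=5
value=54 offset=12
value=0 offset=13
value=2 offset=21
value=215 offset=29

Derivation:
Read 1: bits[0:5] width=5 -> value=18 (bin 10010); offset now 5 = byte 0 bit 5; 27 bits remain
Read 2: bits[5:12] width=7 -> value=54 (bin 0110110); offset now 12 = byte 1 bit 4; 20 bits remain
Read 3: bits[12:13] width=1 -> value=0 (bin 0); offset now 13 = byte 1 bit 5; 19 bits remain
Read 4: bits[13:21] width=8 -> value=2 (bin 00000010); offset now 21 = byte 2 bit 5; 11 bits remain
Read 5: bits[21:29] width=8 -> value=215 (bin 11010111); offset now 29 = byte 3 bit 5; 3 bits remain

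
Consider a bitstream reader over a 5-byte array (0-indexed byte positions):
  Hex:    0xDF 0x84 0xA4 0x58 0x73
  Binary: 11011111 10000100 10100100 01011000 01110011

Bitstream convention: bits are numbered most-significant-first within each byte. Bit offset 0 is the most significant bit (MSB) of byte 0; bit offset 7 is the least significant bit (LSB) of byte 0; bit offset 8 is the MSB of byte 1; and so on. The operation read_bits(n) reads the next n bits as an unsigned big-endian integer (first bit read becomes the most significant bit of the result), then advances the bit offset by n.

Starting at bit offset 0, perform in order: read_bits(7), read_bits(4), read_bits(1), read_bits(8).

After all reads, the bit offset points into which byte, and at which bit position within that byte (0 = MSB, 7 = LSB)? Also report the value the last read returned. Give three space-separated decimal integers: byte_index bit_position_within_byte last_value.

Answer: 2 4 74

Derivation:
Read 1: bits[0:7] width=7 -> value=111 (bin 1101111); offset now 7 = byte 0 bit 7; 33 bits remain
Read 2: bits[7:11] width=4 -> value=12 (bin 1100); offset now 11 = byte 1 bit 3; 29 bits remain
Read 3: bits[11:12] width=1 -> value=0 (bin 0); offset now 12 = byte 1 bit 4; 28 bits remain
Read 4: bits[12:20] width=8 -> value=74 (bin 01001010); offset now 20 = byte 2 bit 4; 20 bits remain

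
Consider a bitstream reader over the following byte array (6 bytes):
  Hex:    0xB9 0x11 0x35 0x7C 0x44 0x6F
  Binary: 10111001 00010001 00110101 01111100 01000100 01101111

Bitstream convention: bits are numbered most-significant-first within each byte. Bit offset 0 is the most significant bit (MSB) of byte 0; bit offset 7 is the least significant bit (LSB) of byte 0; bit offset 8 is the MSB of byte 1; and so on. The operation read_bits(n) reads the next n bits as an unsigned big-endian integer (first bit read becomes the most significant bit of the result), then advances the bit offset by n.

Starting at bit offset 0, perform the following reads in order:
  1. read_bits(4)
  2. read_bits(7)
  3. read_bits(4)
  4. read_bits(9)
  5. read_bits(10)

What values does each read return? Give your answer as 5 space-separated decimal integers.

Read 1: bits[0:4] width=4 -> value=11 (bin 1011); offset now 4 = byte 0 bit 4; 44 bits remain
Read 2: bits[4:11] width=7 -> value=72 (bin 1001000); offset now 11 = byte 1 bit 3; 37 bits remain
Read 3: bits[11:15] width=4 -> value=8 (bin 1000); offset now 15 = byte 1 bit 7; 33 bits remain
Read 4: bits[15:24] width=9 -> value=309 (bin 100110101); offset now 24 = byte 3 bit 0; 24 bits remain
Read 5: bits[24:34] width=10 -> value=497 (bin 0111110001); offset now 34 = byte 4 bit 2; 14 bits remain

Answer: 11 72 8 309 497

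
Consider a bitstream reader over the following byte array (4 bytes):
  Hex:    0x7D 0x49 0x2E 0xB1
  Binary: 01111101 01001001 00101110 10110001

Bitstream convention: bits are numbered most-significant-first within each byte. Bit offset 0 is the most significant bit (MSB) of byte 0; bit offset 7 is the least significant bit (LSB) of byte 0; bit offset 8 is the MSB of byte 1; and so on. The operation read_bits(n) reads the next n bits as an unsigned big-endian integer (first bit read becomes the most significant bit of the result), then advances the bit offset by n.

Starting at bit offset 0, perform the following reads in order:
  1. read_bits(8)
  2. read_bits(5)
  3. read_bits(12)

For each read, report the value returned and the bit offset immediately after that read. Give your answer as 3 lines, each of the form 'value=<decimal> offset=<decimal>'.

Answer: value=125 offset=8
value=9 offset=13
value=605 offset=25

Derivation:
Read 1: bits[0:8] width=8 -> value=125 (bin 01111101); offset now 8 = byte 1 bit 0; 24 bits remain
Read 2: bits[8:13] width=5 -> value=9 (bin 01001); offset now 13 = byte 1 bit 5; 19 bits remain
Read 3: bits[13:25] width=12 -> value=605 (bin 001001011101); offset now 25 = byte 3 bit 1; 7 bits remain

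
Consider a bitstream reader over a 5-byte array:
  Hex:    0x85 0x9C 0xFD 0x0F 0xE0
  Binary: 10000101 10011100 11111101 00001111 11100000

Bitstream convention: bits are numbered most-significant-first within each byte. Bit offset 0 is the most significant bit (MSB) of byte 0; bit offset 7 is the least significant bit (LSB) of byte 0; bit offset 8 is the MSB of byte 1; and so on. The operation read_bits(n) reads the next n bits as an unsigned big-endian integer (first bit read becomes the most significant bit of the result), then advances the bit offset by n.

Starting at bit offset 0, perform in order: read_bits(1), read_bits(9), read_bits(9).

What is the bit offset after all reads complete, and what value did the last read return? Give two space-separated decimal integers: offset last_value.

Read 1: bits[0:1] width=1 -> value=1 (bin 1); offset now 1 = byte 0 bit 1; 39 bits remain
Read 2: bits[1:10] width=9 -> value=22 (bin 000010110); offset now 10 = byte 1 bit 2; 30 bits remain
Read 3: bits[10:19] width=9 -> value=231 (bin 011100111); offset now 19 = byte 2 bit 3; 21 bits remain

Answer: 19 231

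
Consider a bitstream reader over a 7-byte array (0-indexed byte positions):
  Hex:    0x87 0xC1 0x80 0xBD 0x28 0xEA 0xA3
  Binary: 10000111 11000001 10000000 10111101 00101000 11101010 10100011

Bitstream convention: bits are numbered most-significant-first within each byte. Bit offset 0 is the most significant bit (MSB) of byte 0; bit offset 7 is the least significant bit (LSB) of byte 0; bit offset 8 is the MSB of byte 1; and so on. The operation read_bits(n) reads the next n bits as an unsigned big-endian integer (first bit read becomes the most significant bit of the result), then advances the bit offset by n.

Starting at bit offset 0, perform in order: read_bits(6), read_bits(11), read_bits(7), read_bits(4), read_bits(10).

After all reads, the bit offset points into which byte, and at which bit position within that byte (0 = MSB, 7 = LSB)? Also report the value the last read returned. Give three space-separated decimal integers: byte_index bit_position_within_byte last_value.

Answer: 4 6 842

Derivation:
Read 1: bits[0:6] width=6 -> value=33 (bin 100001); offset now 6 = byte 0 bit 6; 50 bits remain
Read 2: bits[6:17] width=11 -> value=1923 (bin 11110000011); offset now 17 = byte 2 bit 1; 39 bits remain
Read 3: bits[17:24] width=7 -> value=0 (bin 0000000); offset now 24 = byte 3 bit 0; 32 bits remain
Read 4: bits[24:28] width=4 -> value=11 (bin 1011); offset now 28 = byte 3 bit 4; 28 bits remain
Read 5: bits[28:38] width=10 -> value=842 (bin 1101001010); offset now 38 = byte 4 bit 6; 18 bits remain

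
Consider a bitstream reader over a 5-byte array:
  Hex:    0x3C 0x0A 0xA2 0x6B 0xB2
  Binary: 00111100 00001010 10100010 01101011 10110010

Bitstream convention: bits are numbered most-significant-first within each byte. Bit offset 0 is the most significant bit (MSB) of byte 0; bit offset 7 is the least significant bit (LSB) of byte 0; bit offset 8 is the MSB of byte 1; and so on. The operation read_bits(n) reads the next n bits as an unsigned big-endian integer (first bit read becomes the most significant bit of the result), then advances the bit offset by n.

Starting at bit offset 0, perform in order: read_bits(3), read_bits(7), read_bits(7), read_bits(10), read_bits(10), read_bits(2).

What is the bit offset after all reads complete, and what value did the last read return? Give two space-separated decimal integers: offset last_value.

Answer: 39 1

Derivation:
Read 1: bits[0:3] width=3 -> value=1 (bin 001); offset now 3 = byte 0 bit 3; 37 bits remain
Read 2: bits[3:10] width=7 -> value=112 (bin 1110000); offset now 10 = byte 1 bit 2; 30 bits remain
Read 3: bits[10:17] width=7 -> value=21 (bin 0010101); offset now 17 = byte 2 bit 1; 23 bits remain
Read 4: bits[17:27] width=10 -> value=275 (bin 0100010011); offset now 27 = byte 3 bit 3; 13 bits remain
Read 5: bits[27:37] width=10 -> value=374 (bin 0101110110); offset now 37 = byte 4 bit 5; 3 bits remain
Read 6: bits[37:39] width=2 -> value=1 (bin 01); offset now 39 = byte 4 bit 7; 1 bits remain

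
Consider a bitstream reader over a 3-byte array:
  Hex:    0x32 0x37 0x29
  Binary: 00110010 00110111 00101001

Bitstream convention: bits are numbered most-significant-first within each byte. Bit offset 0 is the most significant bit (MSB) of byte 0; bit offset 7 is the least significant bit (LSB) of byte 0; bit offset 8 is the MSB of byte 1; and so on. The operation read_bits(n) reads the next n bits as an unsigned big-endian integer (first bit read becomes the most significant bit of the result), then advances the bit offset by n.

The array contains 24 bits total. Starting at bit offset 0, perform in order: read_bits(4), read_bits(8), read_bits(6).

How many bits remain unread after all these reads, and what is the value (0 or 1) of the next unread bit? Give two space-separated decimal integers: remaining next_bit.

Read 1: bits[0:4] width=4 -> value=3 (bin 0011); offset now 4 = byte 0 bit 4; 20 bits remain
Read 2: bits[4:12] width=8 -> value=35 (bin 00100011); offset now 12 = byte 1 bit 4; 12 bits remain
Read 3: bits[12:18] width=6 -> value=28 (bin 011100); offset now 18 = byte 2 bit 2; 6 bits remain

Answer: 6 1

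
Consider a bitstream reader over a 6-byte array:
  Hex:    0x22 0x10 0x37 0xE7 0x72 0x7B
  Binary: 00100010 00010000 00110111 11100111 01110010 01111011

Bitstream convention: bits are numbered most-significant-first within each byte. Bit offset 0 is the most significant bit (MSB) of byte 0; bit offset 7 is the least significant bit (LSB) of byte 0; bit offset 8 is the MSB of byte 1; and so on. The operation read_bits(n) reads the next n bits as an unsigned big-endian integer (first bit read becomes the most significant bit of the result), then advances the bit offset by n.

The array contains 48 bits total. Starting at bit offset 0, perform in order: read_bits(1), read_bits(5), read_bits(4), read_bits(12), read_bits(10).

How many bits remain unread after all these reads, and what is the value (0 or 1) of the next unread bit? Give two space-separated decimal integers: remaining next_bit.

Read 1: bits[0:1] width=1 -> value=0 (bin 0); offset now 1 = byte 0 bit 1; 47 bits remain
Read 2: bits[1:6] width=5 -> value=8 (bin 01000); offset now 6 = byte 0 bit 6; 42 bits remain
Read 3: bits[6:10] width=4 -> value=8 (bin 1000); offset now 10 = byte 1 bit 2; 38 bits remain
Read 4: bits[10:22] width=12 -> value=1037 (bin 010000001101); offset now 22 = byte 2 bit 6; 26 bits remain
Read 5: bits[22:32] width=10 -> value=999 (bin 1111100111); offset now 32 = byte 4 bit 0; 16 bits remain

Answer: 16 0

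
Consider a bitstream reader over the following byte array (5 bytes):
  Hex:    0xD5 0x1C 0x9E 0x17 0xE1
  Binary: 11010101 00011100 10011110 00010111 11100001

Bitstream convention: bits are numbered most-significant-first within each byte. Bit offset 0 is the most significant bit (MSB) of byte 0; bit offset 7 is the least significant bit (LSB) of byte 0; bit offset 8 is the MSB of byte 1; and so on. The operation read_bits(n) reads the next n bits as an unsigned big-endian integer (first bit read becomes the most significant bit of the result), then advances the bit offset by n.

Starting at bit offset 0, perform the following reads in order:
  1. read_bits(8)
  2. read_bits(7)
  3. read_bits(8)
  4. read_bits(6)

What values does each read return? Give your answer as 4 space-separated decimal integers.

Answer: 213 14 79 2

Derivation:
Read 1: bits[0:8] width=8 -> value=213 (bin 11010101); offset now 8 = byte 1 bit 0; 32 bits remain
Read 2: bits[8:15] width=7 -> value=14 (bin 0001110); offset now 15 = byte 1 bit 7; 25 bits remain
Read 3: bits[15:23] width=8 -> value=79 (bin 01001111); offset now 23 = byte 2 bit 7; 17 bits remain
Read 4: bits[23:29] width=6 -> value=2 (bin 000010); offset now 29 = byte 3 bit 5; 11 bits remain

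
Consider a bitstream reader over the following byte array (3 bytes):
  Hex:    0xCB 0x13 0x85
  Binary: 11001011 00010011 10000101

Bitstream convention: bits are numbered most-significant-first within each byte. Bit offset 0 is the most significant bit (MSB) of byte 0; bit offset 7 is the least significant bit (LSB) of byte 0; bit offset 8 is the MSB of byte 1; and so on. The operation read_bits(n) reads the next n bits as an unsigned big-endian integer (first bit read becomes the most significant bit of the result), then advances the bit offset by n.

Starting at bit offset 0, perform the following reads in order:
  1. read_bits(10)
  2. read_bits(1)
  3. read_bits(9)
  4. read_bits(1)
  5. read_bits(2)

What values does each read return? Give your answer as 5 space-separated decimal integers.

Answer: 812 0 312 0 2

Derivation:
Read 1: bits[0:10] width=10 -> value=812 (bin 1100101100); offset now 10 = byte 1 bit 2; 14 bits remain
Read 2: bits[10:11] width=1 -> value=0 (bin 0); offset now 11 = byte 1 bit 3; 13 bits remain
Read 3: bits[11:20] width=9 -> value=312 (bin 100111000); offset now 20 = byte 2 bit 4; 4 bits remain
Read 4: bits[20:21] width=1 -> value=0 (bin 0); offset now 21 = byte 2 bit 5; 3 bits remain
Read 5: bits[21:23] width=2 -> value=2 (bin 10); offset now 23 = byte 2 bit 7; 1 bits remain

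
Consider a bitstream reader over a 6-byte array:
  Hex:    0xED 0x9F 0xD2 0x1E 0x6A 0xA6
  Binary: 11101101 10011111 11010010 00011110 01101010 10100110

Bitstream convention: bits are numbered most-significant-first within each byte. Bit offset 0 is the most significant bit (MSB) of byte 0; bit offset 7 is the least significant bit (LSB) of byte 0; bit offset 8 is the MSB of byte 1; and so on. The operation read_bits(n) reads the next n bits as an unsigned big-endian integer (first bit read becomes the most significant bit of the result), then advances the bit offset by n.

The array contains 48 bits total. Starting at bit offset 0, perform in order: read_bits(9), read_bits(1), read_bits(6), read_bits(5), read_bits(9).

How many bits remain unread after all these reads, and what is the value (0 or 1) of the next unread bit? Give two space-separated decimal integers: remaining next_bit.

Answer: 18 1

Derivation:
Read 1: bits[0:9] width=9 -> value=475 (bin 111011011); offset now 9 = byte 1 bit 1; 39 bits remain
Read 2: bits[9:10] width=1 -> value=0 (bin 0); offset now 10 = byte 1 bit 2; 38 bits remain
Read 3: bits[10:16] width=6 -> value=31 (bin 011111); offset now 16 = byte 2 bit 0; 32 bits remain
Read 4: bits[16:21] width=5 -> value=26 (bin 11010); offset now 21 = byte 2 bit 5; 27 bits remain
Read 5: bits[21:30] width=9 -> value=135 (bin 010000111); offset now 30 = byte 3 bit 6; 18 bits remain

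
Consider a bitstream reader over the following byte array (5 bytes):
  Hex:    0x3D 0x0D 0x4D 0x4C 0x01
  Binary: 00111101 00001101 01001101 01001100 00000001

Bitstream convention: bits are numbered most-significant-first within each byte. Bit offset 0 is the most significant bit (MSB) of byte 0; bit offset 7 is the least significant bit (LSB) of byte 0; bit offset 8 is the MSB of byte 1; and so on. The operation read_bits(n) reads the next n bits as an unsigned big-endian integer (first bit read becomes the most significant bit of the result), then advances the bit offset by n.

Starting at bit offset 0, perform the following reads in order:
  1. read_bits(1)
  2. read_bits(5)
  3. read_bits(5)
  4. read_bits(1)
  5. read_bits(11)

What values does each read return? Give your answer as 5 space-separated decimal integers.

Answer: 0 15 8 0 1702

Derivation:
Read 1: bits[0:1] width=1 -> value=0 (bin 0); offset now 1 = byte 0 bit 1; 39 bits remain
Read 2: bits[1:6] width=5 -> value=15 (bin 01111); offset now 6 = byte 0 bit 6; 34 bits remain
Read 3: bits[6:11] width=5 -> value=8 (bin 01000); offset now 11 = byte 1 bit 3; 29 bits remain
Read 4: bits[11:12] width=1 -> value=0 (bin 0); offset now 12 = byte 1 bit 4; 28 bits remain
Read 5: bits[12:23] width=11 -> value=1702 (bin 11010100110); offset now 23 = byte 2 bit 7; 17 bits remain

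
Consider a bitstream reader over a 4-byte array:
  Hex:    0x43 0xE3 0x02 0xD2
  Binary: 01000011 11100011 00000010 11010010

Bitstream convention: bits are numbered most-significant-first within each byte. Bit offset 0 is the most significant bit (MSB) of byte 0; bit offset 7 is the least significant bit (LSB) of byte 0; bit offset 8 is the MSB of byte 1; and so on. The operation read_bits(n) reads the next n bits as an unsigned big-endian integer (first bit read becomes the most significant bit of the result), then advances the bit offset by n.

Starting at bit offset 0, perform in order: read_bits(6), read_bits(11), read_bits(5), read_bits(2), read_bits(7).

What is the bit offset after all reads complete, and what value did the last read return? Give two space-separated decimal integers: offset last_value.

Answer: 31 105

Derivation:
Read 1: bits[0:6] width=6 -> value=16 (bin 010000); offset now 6 = byte 0 bit 6; 26 bits remain
Read 2: bits[6:17] width=11 -> value=1990 (bin 11111000110); offset now 17 = byte 2 bit 1; 15 bits remain
Read 3: bits[17:22] width=5 -> value=0 (bin 00000); offset now 22 = byte 2 bit 6; 10 bits remain
Read 4: bits[22:24] width=2 -> value=2 (bin 10); offset now 24 = byte 3 bit 0; 8 bits remain
Read 5: bits[24:31] width=7 -> value=105 (bin 1101001); offset now 31 = byte 3 bit 7; 1 bits remain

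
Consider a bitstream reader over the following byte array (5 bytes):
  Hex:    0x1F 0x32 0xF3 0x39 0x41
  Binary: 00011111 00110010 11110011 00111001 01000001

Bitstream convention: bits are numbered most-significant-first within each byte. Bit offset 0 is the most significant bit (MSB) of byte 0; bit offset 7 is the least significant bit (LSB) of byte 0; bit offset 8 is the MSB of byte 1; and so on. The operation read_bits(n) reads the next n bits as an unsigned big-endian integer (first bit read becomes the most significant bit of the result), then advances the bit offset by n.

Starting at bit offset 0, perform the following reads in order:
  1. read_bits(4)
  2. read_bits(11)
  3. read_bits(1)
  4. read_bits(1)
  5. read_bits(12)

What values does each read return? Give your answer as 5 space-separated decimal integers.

Read 1: bits[0:4] width=4 -> value=1 (bin 0001); offset now 4 = byte 0 bit 4; 36 bits remain
Read 2: bits[4:15] width=11 -> value=1945 (bin 11110011001); offset now 15 = byte 1 bit 7; 25 bits remain
Read 3: bits[15:16] width=1 -> value=0 (bin 0); offset now 16 = byte 2 bit 0; 24 bits remain
Read 4: bits[16:17] width=1 -> value=1 (bin 1); offset now 17 = byte 2 bit 1; 23 bits remain
Read 5: bits[17:29] width=12 -> value=3687 (bin 111001100111); offset now 29 = byte 3 bit 5; 11 bits remain

Answer: 1 1945 0 1 3687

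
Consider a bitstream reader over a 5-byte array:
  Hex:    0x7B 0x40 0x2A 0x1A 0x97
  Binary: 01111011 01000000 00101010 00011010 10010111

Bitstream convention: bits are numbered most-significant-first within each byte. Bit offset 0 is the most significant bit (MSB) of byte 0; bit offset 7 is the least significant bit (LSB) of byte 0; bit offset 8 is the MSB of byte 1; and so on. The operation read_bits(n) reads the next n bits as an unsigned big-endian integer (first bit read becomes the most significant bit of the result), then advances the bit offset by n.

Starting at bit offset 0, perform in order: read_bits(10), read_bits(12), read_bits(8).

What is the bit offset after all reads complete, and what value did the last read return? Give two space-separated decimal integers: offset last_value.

Read 1: bits[0:10] width=10 -> value=493 (bin 0111101101); offset now 10 = byte 1 bit 2; 30 bits remain
Read 2: bits[10:22] width=12 -> value=10 (bin 000000001010); offset now 22 = byte 2 bit 6; 18 bits remain
Read 3: bits[22:30] width=8 -> value=134 (bin 10000110); offset now 30 = byte 3 bit 6; 10 bits remain

Answer: 30 134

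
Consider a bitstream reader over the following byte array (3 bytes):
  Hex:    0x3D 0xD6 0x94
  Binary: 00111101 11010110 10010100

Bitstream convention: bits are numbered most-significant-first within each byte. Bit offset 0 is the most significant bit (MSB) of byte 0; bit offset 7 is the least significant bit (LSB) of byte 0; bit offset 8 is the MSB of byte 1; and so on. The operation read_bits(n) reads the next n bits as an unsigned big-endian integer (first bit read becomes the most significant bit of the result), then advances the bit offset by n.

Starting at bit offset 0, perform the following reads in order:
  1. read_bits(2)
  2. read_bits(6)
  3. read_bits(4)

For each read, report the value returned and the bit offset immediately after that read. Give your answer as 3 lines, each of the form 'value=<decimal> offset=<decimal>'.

Answer: value=0 offset=2
value=61 offset=8
value=13 offset=12

Derivation:
Read 1: bits[0:2] width=2 -> value=0 (bin 00); offset now 2 = byte 0 bit 2; 22 bits remain
Read 2: bits[2:8] width=6 -> value=61 (bin 111101); offset now 8 = byte 1 bit 0; 16 bits remain
Read 3: bits[8:12] width=4 -> value=13 (bin 1101); offset now 12 = byte 1 bit 4; 12 bits remain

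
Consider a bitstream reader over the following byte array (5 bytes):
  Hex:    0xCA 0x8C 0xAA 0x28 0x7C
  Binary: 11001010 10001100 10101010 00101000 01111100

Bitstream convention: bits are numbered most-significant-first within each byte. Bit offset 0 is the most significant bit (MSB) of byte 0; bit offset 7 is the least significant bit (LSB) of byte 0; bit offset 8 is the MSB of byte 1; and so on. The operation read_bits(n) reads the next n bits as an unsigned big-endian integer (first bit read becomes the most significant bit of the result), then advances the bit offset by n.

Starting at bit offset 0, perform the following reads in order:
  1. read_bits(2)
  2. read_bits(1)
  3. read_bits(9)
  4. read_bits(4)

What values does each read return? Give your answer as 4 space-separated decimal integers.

Read 1: bits[0:2] width=2 -> value=3 (bin 11); offset now 2 = byte 0 bit 2; 38 bits remain
Read 2: bits[2:3] width=1 -> value=0 (bin 0); offset now 3 = byte 0 bit 3; 37 bits remain
Read 3: bits[3:12] width=9 -> value=168 (bin 010101000); offset now 12 = byte 1 bit 4; 28 bits remain
Read 4: bits[12:16] width=4 -> value=12 (bin 1100); offset now 16 = byte 2 bit 0; 24 bits remain

Answer: 3 0 168 12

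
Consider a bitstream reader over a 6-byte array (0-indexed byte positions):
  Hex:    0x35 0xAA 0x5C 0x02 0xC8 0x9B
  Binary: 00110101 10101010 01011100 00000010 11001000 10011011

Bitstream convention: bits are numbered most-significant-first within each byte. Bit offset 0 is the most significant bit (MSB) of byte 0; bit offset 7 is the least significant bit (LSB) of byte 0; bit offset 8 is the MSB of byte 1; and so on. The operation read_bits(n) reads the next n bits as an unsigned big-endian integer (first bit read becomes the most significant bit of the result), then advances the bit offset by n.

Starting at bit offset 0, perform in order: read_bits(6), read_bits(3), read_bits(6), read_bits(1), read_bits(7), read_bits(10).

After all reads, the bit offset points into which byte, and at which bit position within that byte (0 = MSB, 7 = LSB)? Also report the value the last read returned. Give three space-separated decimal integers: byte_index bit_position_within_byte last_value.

Read 1: bits[0:6] width=6 -> value=13 (bin 001101); offset now 6 = byte 0 bit 6; 42 bits remain
Read 2: bits[6:9] width=3 -> value=3 (bin 011); offset now 9 = byte 1 bit 1; 39 bits remain
Read 3: bits[9:15] width=6 -> value=21 (bin 010101); offset now 15 = byte 1 bit 7; 33 bits remain
Read 4: bits[15:16] width=1 -> value=0 (bin 0); offset now 16 = byte 2 bit 0; 32 bits remain
Read 5: bits[16:23] width=7 -> value=46 (bin 0101110); offset now 23 = byte 2 bit 7; 25 bits remain
Read 6: bits[23:33] width=10 -> value=5 (bin 0000000101); offset now 33 = byte 4 bit 1; 15 bits remain

Answer: 4 1 5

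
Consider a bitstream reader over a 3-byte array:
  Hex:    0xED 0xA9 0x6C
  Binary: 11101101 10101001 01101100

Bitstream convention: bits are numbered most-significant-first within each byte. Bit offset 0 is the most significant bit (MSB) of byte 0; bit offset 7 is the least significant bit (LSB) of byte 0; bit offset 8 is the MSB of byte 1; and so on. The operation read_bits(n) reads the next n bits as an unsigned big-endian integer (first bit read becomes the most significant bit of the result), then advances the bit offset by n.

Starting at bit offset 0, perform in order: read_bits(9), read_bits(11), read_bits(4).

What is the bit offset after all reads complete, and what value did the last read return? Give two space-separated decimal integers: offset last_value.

Read 1: bits[0:9] width=9 -> value=475 (bin 111011011); offset now 9 = byte 1 bit 1; 15 bits remain
Read 2: bits[9:20] width=11 -> value=662 (bin 01010010110); offset now 20 = byte 2 bit 4; 4 bits remain
Read 3: bits[20:24] width=4 -> value=12 (bin 1100); offset now 24 = byte 3 bit 0; 0 bits remain

Answer: 24 12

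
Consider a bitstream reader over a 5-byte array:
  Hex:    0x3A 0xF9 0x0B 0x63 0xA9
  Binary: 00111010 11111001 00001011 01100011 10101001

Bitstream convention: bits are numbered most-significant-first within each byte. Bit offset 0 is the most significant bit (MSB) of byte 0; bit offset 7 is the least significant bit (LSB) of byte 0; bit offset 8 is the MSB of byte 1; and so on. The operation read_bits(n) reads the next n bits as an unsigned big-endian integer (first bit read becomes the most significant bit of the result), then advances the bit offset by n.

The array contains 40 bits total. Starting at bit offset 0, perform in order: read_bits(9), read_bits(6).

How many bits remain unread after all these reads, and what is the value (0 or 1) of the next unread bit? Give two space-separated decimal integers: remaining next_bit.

Answer: 25 1

Derivation:
Read 1: bits[0:9] width=9 -> value=117 (bin 001110101); offset now 9 = byte 1 bit 1; 31 bits remain
Read 2: bits[9:15] width=6 -> value=60 (bin 111100); offset now 15 = byte 1 bit 7; 25 bits remain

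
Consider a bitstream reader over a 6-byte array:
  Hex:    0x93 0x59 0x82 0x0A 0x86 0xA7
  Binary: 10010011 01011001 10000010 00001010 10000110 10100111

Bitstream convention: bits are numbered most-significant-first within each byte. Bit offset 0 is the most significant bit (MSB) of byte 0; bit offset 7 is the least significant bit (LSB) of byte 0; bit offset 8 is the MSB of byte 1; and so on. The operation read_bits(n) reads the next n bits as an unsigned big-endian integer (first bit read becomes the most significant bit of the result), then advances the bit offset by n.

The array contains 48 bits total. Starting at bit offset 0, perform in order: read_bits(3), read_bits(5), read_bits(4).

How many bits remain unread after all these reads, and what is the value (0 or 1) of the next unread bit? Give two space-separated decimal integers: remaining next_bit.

Answer: 36 1

Derivation:
Read 1: bits[0:3] width=3 -> value=4 (bin 100); offset now 3 = byte 0 bit 3; 45 bits remain
Read 2: bits[3:8] width=5 -> value=19 (bin 10011); offset now 8 = byte 1 bit 0; 40 bits remain
Read 3: bits[8:12] width=4 -> value=5 (bin 0101); offset now 12 = byte 1 bit 4; 36 bits remain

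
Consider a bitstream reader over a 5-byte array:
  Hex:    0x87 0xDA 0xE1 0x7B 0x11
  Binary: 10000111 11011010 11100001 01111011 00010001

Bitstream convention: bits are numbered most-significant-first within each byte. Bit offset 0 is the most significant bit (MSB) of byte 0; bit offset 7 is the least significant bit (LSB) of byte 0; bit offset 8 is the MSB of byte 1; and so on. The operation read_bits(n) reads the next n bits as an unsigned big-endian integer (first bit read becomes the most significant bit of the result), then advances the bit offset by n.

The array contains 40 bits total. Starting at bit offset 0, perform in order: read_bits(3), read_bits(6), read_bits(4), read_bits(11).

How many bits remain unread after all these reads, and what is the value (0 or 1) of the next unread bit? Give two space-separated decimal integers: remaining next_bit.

Read 1: bits[0:3] width=3 -> value=4 (bin 100); offset now 3 = byte 0 bit 3; 37 bits remain
Read 2: bits[3:9] width=6 -> value=15 (bin 001111); offset now 9 = byte 1 bit 1; 31 bits remain
Read 3: bits[9:13] width=4 -> value=11 (bin 1011); offset now 13 = byte 1 bit 5; 27 bits remain
Read 4: bits[13:24] width=11 -> value=737 (bin 01011100001); offset now 24 = byte 3 bit 0; 16 bits remain

Answer: 16 0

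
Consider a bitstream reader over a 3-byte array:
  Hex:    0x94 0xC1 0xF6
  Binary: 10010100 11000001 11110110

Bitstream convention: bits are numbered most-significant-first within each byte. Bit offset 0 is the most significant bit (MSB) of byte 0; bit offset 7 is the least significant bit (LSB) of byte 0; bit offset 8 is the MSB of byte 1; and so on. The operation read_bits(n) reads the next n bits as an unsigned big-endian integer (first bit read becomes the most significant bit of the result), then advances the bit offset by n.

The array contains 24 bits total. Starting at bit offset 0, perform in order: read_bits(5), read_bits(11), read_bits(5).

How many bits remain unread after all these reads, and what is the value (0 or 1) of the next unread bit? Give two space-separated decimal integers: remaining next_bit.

Read 1: bits[0:5] width=5 -> value=18 (bin 10010); offset now 5 = byte 0 bit 5; 19 bits remain
Read 2: bits[5:16] width=11 -> value=1217 (bin 10011000001); offset now 16 = byte 2 bit 0; 8 bits remain
Read 3: bits[16:21] width=5 -> value=30 (bin 11110); offset now 21 = byte 2 bit 5; 3 bits remain

Answer: 3 1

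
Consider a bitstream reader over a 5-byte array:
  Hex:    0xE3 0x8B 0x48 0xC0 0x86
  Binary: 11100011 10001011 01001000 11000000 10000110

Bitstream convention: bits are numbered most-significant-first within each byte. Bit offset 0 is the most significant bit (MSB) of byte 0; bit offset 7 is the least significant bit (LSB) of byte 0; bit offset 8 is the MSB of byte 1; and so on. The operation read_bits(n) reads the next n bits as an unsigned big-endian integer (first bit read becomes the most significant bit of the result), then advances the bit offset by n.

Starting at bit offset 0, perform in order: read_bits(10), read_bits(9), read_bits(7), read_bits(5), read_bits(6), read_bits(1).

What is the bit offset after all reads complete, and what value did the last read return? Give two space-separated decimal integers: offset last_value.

Answer: 38 1

Derivation:
Read 1: bits[0:10] width=10 -> value=910 (bin 1110001110); offset now 10 = byte 1 bit 2; 30 bits remain
Read 2: bits[10:19] width=9 -> value=90 (bin 001011010); offset now 19 = byte 2 bit 3; 21 bits remain
Read 3: bits[19:26] width=7 -> value=35 (bin 0100011); offset now 26 = byte 3 bit 2; 14 bits remain
Read 4: bits[26:31] width=5 -> value=0 (bin 00000); offset now 31 = byte 3 bit 7; 9 bits remain
Read 5: bits[31:37] width=6 -> value=16 (bin 010000); offset now 37 = byte 4 bit 5; 3 bits remain
Read 6: bits[37:38] width=1 -> value=1 (bin 1); offset now 38 = byte 4 bit 6; 2 bits remain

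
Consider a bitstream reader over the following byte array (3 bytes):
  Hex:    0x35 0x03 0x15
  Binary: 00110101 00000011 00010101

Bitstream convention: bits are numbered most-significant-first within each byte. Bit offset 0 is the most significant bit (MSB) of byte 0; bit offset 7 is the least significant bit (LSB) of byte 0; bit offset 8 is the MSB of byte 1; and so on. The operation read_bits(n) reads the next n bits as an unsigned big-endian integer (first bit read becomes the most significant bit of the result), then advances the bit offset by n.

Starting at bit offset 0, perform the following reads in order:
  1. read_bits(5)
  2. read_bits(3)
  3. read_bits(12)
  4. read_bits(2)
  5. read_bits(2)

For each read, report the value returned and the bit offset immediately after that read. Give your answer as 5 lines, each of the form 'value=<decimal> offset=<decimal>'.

Answer: value=6 offset=5
value=5 offset=8
value=49 offset=20
value=1 offset=22
value=1 offset=24

Derivation:
Read 1: bits[0:5] width=5 -> value=6 (bin 00110); offset now 5 = byte 0 bit 5; 19 bits remain
Read 2: bits[5:8] width=3 -> value=5 (bin 101); offset now 8 = byte 1 bit 0; 16 bits remain
Read 3: bits[8:20] width=12 -> value=49 (bin 000000110001); offset now 20 = byte 2 bit 4; 4 bits remain
Read 4: bits[20:22] width=2 -> value=1 (bin 01); offset now 22 = byte 2 bit 6; 2 bits remain
Read 5: bits[22:24] width=2 -> value=1 (bin 01); offset now 24 = byte 3 bit 0; 0 bits remain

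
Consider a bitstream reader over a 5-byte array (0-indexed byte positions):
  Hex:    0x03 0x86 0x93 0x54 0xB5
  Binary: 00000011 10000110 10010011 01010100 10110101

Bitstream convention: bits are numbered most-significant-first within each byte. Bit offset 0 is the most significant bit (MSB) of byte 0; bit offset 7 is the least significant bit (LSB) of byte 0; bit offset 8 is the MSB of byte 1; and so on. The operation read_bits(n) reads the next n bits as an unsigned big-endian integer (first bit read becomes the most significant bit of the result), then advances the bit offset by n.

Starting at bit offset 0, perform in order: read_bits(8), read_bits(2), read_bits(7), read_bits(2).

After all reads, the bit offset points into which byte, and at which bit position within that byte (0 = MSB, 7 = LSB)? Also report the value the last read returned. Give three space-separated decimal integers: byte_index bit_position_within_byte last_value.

Read 1: bits[0:8] width=8 -> value=3 (bin 00000011); offset now 8 = byte 1 bit 0; 32 bits remain
Read 2: bits[8:10] width=2 -> value=2 (bin 10); offset now 10 = byte 1 bit 2; 30 bits remain
Read 3: bits[10:17] width=7 -> value=13 (bin 0001101); offset now 17 = byte 2 bit 1; 23 bits remain
Read 4: bits[17:19] width=2 -> value=0 (bin 00); offset now 19 = byte 2 bit 3; 21 bits remain

Answer: 2 3 0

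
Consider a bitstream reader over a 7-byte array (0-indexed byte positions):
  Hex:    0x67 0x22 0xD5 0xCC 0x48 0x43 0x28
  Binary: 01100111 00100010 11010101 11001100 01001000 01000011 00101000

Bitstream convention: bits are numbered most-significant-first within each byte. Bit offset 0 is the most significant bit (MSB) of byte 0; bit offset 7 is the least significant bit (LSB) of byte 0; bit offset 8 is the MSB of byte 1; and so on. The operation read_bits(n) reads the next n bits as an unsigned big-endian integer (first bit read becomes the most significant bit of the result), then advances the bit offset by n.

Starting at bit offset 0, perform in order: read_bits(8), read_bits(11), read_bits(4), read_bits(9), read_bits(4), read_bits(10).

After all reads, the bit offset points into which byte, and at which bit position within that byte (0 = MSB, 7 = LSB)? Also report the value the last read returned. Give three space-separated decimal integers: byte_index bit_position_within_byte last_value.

Read 1: bits[0:8] width=8 -> value=103 (bin 01100111); offset now 8 = byte 1 bit 0; 48 bits remain
Read 2: bits[8:19] width=11 -> value=278 (bin 00100010110); offset now 19 = byte 2 bit 3; 37 bits remain
Read 3: bits[19:23] width=4 -> value=10 (bin 1010); offset now 23 = byte 2 bit 7; 33 bits remain
Read 4: bits[23:32] width=9 -> value=460 (bin 111001100); offset now 32 = byte 4 bit 0; 24 bits remain
Read 5: bits[32:36] width=4 -> value=4 (bin 0100); offset now 36 = byte 4 bit 4; 20 bits remain
Read 6: bits[36:46] width=10 -> value=528 (bin 1000010000); offset now 46 = byte 5 bit 6; 10 bits remain

Answer: 5 6 528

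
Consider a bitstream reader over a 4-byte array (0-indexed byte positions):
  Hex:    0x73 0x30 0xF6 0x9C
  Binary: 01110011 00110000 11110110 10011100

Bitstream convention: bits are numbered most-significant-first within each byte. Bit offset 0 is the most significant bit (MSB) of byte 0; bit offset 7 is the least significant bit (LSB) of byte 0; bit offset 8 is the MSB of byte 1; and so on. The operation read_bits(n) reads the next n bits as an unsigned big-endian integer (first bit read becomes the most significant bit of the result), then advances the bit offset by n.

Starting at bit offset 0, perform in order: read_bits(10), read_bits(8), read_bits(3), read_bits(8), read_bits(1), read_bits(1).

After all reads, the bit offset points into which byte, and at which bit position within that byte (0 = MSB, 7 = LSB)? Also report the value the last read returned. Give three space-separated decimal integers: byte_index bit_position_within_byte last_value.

Answer: 3 7 0

Derivation:
Read 1: bits[0:10] width=10 -> value=460 (bin 0111001100); offset now 10 = byte 1 bit 2; 22 bits remain
Read 2: bits[10:18] width=8 -> value=195 (bin 11000011); offset now 18 = byte 2 bit 2; 14 bits remain
Read 3: bits[18:21] width=3 -> value=6 (bin 110); offset now 21 = byte 2 bit 5; 11 bits remain
Read 4: bits[21:29] width=8 -> value=211 (bin 11010011); offset now 29 = byte 3 bit 5; 3 bits remain
Read 5: bits[29:30] width=1 -> value=1 (bin 1); offset now 30 = byte 3 bit 6; 2 bits remain
Read 6: bits[30:31] width=1 -> value=0 (bin 0); offset now 31 = byte 3 bit 7; 1 bits remain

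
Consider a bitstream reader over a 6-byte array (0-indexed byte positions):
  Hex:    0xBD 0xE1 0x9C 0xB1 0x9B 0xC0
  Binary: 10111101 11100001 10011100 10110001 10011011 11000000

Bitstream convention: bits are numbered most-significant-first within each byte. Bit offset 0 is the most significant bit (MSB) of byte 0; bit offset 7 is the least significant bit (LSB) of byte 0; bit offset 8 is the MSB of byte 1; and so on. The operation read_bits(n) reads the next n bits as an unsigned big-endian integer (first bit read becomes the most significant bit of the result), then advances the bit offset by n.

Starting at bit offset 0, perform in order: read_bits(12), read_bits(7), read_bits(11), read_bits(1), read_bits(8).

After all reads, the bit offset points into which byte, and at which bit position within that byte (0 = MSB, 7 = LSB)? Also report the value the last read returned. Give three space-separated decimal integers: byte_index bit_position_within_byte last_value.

Answer: 4 7 205

Derivation:
Read 1: bits[0:12] width=12 -> value=3038 (bin 101111011110); offset now 12 = byte 1 bit 4; 36 bits remain
Read 2: bits[12:19] width=7 -> value=12 (bin 0001100); offset now 19 = byte 2 bit 3; 29 bits remain
Read 3: bits[19:30] width=11 -> value=1836 (bin 11100101100); offset now 30 = byte 3 bit 6; 18 bits remain
Read 4: bits[30:31] width=1 -> value=0 (bin 0); offset now 31 = byte 3 bit 7; 17 bits remain
Read 5: bits[31:39] width=8 -> value=205 (bin 11001101); offset now 39 = byte 4 bit 7; 9 bits remain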